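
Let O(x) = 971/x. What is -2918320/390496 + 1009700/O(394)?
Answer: 9709061745255/23698226 ≈ 4.0970e+5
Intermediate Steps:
-2918320/390496 + 1009700/O(394) = -2918320/390496 + 1009700/((971/394)) = -2918320*1/390496 + 1009700/((971*(1/394))) = -182395/24406 + 1009700/(971/394) = -182395/24406 + 1009700*(394/971) = -182395/24406 + 397821800/971 = 9709061745255/23698226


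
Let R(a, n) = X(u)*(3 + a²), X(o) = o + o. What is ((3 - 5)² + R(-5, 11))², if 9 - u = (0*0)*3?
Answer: 258064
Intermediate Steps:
u = 9 (u = 9 - 0*0*3 = 9 - 0*3 = 9 - 1*0 = 9 + 0 = 9)
X(o) = 2*o
R(a, n) = 54 + 18*a² (R(a, n) = (2*9)*(3 + a²) = 18*(3 + a²) = 54 + 18*a²)
((3 - 5)² + R(-5, 11))² = ((3 - 5)² + (54 + 18*(-5)²))² = ((-2)² + (54 + 18*25))² = (4 + (54 + 450))² = (4 + 504)² = 508² = 258064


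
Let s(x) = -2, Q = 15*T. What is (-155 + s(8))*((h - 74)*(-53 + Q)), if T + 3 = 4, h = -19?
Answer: -554838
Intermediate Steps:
T = 1 (T = -3 + 4 = 1)
Q = 15 (Q = 15*1 = 15)
(-155 + s(8))*((h - 74)*(-53 + Q)) = (-155 - 2)*((-19 - 74)*(-53 + 15)) = -(-14601)*(-38) = -157*3534 = -554838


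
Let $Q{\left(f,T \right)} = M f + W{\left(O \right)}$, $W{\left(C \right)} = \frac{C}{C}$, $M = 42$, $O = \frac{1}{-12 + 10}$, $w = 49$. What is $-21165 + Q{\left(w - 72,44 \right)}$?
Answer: $-22130$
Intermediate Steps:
$O = - \frac{1}{2}$ ($O = \frac{1}{-2} = - \frac{1}{2} \approx -0.5$)
$W{\left(C \right)} = 1$
$Q{\left(f,T \right)} = 1 + 42 f$ ($Q{\left(f,T \right)} = 42 f + 1 = 1 + 42 f$)
$-21165 + Q{\left(w - 72,44 \right)} = -21165 + \left(1 + 42 \left(49 - 72\right)\right) = -21165 + \left(1 + 42 \left(-23\right)\right) = -21165 + \left(1 - 966\right) = -21165 - 965 = -22130$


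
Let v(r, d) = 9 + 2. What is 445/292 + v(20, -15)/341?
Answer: 14087/9052 ≈ 1.5562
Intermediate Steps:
v(r, d) = 11
445/292 + v(20, -15)/341 = 445/292 + 11/341 = 445*(1/292) + 11*(1/341) = 445/292 + 1/31 = 14087/9052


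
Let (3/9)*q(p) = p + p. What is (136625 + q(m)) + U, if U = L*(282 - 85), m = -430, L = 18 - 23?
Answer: 133060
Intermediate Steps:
L = -5
U = -985 (U = -5*(282 - 85) = -5*197 = -985)
q(p) = 6*p (q(p) = 3*(p + p) = 3*(2*p) = 6*p)
(136625 + q(m)) + U = (136625 + 6*(-430)) - 985 = (136625 - 2580) - 985 = 134045 - 985 = 133060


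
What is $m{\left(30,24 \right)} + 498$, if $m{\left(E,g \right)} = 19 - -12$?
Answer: $529$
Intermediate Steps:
$m{\left(E,g \right)} = 31$ ($m{\left(E,g \right)} = 19 + 12 = 31$)
$m{\left(30,24 \right)} + 498 = 31 + 498 = 529$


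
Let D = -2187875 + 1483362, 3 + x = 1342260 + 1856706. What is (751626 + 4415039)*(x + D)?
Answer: 12887987509250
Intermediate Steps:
x = 3198963 (x = -3 + (1342260 + 1856706) = -3 + 3198966 = 3198963)
D = -704513
(751626 + 4415039)*(x + D) = (751626 + 4415039)*(3198963 - 704513) = 5166665*2494450 = 12887987509250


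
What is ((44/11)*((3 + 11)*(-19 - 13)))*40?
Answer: -71680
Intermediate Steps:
((44/11)*((3 + 11)*(-19 - 13)))*40 = ((44*(1/11))*(14*(-32)))*40 = (4*(-448))*40 = -1792*40 = -71680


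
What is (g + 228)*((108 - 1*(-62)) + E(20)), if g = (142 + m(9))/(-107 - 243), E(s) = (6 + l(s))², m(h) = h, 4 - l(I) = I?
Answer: 2150523/35 ≈ 61444.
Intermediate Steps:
l(I) = 4 - I
E(s) = (10 - s)² (E(s) = (6 + (4 - s))² = (10 - s)²)
g = -151/350 (g = (142 + 9)/(-107 - 243) = 151/(-350) = 151*(-1/350) = -151/350 ≈ -0.43143)
(g + 228)*((108 - 1*(-62)) + E(20)) = (-151/350 + 228)*((108 - 1*(-62)) + (-10 + 20)²) = 79649*((108 + 62) + 10²)/350 = 79649*(170 + 100)/350 = (79649/350)*270 = 2150523/35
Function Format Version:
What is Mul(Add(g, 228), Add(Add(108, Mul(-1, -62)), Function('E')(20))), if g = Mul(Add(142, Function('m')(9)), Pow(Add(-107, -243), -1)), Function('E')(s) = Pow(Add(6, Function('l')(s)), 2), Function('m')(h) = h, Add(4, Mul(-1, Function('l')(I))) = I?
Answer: Rational(2150523, 35) ≈ 61444.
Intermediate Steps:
Function('l')(I) = Add(4, Mul(-1, I))
Function('E')(s) = Pow(Add(10, Mul(-1, s)), 2) (Function('E')(s) = Pow(Add(6, Add(4, Mul(-1, s))), 2) = Pow(Add(10, Mul(-1, s)), 2))
g = Rational(-151, 350) (g = Mul(Add(142, 9), Pow(Add(-107, -243), -1)) = Mul(151, Pow(-350, -1)) = Mul(151, Rational(-1, 350)) = Rational(-151, 350) ≈ -0.43143)
Mul(Add(g, 228), Add(Add(108, Mul(-1, -62)), Function('E')(20))) = Mul(Add(Rational(-151, 350), 228), Add(Add(108, Mul(-1, -62)), Pow(Add(-10, 20), 2))) = Mul(Rational(79649, 350), Add(Add(108, 62), Pow(10, 2))) = Mul(Rational(79649, 350), Add(170, 100)) = Mul(Rational(79649, 350), 270) = Rational(2150523, 35)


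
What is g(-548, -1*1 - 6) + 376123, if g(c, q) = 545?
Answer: 376668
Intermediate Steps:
g(-548, -1*1 - 6) + 376123 = 545 + 376123 = 376668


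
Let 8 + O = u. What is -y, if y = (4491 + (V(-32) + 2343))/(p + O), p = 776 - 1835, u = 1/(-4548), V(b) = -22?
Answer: 30980976/4852717 ≈ 6.3843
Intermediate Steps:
u = -1/4548 ≈ -0.00021988
O = -36385/4548 (O = -8 - 1/4548 = -36385/4548 ≈ -8.0002)
p = -1059
y = -30980976/4852717 (y = (4491 + (-22 + 2343))/(-1059 - 36385/4548) = (4491 + 2321)/(-4852717/4548) = 6812*(-4548/4852717) = -30980976/4852717 ≈ -6.3843)
-y = -1*(-30980976/4852717) = 30980976/4852717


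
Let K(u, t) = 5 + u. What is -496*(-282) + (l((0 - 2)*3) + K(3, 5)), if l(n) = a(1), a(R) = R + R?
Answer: 139882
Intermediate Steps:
a(R) = 2*R
l(n) = 2 (l(n) = 2*1 = 2)
-496*(-282) + (l((0 - 2)*3) + K(3, 5)) = -496*(-282) + (2 + (5 + 3)) = 139872 + (2 + 8) = 139872 + 10 = 139882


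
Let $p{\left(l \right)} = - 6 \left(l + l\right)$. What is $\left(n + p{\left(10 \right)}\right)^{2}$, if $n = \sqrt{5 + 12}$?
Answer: $\left(120 - \sqrt{17}\right)^{2} \approx 13427.0$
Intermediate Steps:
$p{\left(l \right)} = - 12 l$ ($p{\left(l \right)} = - 6 \cdot 2 l = - 12 l$)
$n = \sqrt{17} \approx 4.1231$
$\left(n + p{\left(10 \right)}\right)^{2} = \left(\sqrt{17} - 120\right)^{2} = \left(-120 + \sqrt{17}\right)^{2}$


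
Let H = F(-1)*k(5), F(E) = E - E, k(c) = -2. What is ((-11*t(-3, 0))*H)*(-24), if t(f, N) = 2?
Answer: 0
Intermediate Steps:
F(E) = 0
H = 0 (H = 0*(-2) = 0)
((-11*t(-3, 0))*H)*(-24) = (-11*2*0)*(-24) = -22*0*(-24) = 0*(-24) = 0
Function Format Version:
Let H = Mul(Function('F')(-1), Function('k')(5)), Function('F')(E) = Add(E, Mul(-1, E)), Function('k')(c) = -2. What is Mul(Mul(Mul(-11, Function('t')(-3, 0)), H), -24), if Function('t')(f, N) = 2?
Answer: 0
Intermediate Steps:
Function('F')(E) = 0
H = 0 (H = Mul(0, -2) = 0)
Mul(Mul(Mul(-11, Function('t')(-3, 0)), H), -24) = Mul(Mul(Mul(-11, 2), 0), -24) = Mul(Mul(-22, 0), -24) = Mul(0, -24) = 0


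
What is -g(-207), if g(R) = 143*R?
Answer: 29601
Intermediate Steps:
-g(-207) = -143*(-207) = -1*(-29601) = 29601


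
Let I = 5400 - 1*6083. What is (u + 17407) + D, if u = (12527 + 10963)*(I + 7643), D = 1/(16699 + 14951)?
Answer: 5175022091551/31650 ≈ 1.6351e+8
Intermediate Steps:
I = -683 (I = 5400 - 6083 = -683)
D = 1/31650 ≈ 3.1596e-5
u = 163490400 (u = (12527 + 10963)*(-683 + 7643) = 23490*6960 = 163490400)
(u + 17407) + D = (163490400 + 17407) + 1/31650 = 163507807 + 1/31650 = 5175022091551/31650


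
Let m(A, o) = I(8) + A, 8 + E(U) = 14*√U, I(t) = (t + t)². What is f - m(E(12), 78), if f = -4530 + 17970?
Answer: 13192 - 28*√3 ≈ 13144.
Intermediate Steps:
I(t) = 4*t² (I(t) = (2*t)² = 4*t²)
f = 13440
E(U) = -8 + 14*√U
m(A, o) = 256 + A (m(A, o) = 4*8² + A = 4*64 + A = 256 + A)
f - m(E(12), 78) = 13440 - (256 + (-8 + 14*√12)) = 13440 - (256 + (-8 + 14*(2*√3))) = 13440 - (256 + (-8 + 28*√3)) = 13440 - (248 + 28*√3) = 13440 + (-248 - 28*√3) = 13192 - 28*√3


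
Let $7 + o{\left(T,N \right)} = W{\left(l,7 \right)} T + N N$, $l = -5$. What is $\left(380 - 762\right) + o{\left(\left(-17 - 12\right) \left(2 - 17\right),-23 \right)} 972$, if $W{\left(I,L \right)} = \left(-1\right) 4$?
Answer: $-1184278$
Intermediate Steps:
$W{\left(I,L \right)} = -4$
$o{\left(T,N \right)} = -7 + N^{2} - 4 T$ ($o{\left(T,N \right)} = -7 + \left(- 4 T + N N\right) = -7 + \left(- 4 T + N^{2}\right) = -7 + \left(N^{2} - 4 T\right) = -7 + N^{2} - 4 T$)
$\left(380 - 762\right) + o{\left(\left(-17 - 12\right) \left(2 - 17\right),-23 \right)} 972 = \left(380 - 762\right) + \left(-7 + \left(-23\right)^{2} - 4 \left(-17 - 12\right) \left(2 - 17\right)\right) 972 = \left(380 - 762\right) + \left(-7 + 529 - 4 \left(-17 - 12\right) \left(-15\right)\right) 972 = -382 + \left(-7 + 529 - 4 \left(-17 - 12\right) \left(-15\right)\right) 972 = -382 + \left(-7 + 529 - 4 \left(\left(-29\right) \left(-15\right)\right)\right) 972 = -382 + \left(-7 + 529 - 1740\right) 972 = -382 - 1183896 = -1184278$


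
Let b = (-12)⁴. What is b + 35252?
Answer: 55988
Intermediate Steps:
b = 20736
b + 35252 = 20736 + 35252 = 55988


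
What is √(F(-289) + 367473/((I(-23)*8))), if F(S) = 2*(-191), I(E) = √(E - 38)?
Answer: √(-22742752 - 44831706*I*√61)/244 ≈ 52.496 - 56.016*I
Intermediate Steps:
I(E) = √(-38 + E)
F(S) = -382
√(F(-289) + 367473/((I(-23)*8))) = √(-382 + 367473/((√(-38 - 23)*8))) = √(-382 + 367473/((√(-61)*8))) = √(-382 + 367473/(((I*√61)*8))) = √(-382 + 367473/((8*I*√61))) = √(-382 + 367473*(-I*√61/488)) = √(-382 - 367473*I*√61/488)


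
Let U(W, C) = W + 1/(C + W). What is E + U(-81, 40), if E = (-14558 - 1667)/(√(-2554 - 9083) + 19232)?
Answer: -1241539820642/15165139901 + 48675*I*√1293/369881461 ≈ -81.868 + 0.004732*I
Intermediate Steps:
E = -16225/(19232 + 3*I*√1293) (E = -16225/(√(-11637) + 19232) = -16225/(3*I*√1293 + 19232) = -16225/(19232 + 3*I*√1293) ≈ -0.84362 + 0.004732*I)
E + U(-81, 40) = (-312039200/369881461 + 48675*I*√1293/369881461) + (1 + (-81)² + 40*(-81))/(40 - 81) = (-312039200/369881461 + 48675*I*√1293/369881461) + (1 + 6561 - 3240)/(-41) = (-312039200/369881461 + 48675*I*√1293/369881461) - 1/41*3322 = (-312039200/369881461 + 48675*I*√1293/369881461) - 3322/41 = -1241539820642/15165139901 + 48675*I*√1293/369881461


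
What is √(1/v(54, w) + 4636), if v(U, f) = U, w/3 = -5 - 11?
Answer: √1502070/18 ≈ 68.088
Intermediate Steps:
w = -48 (w = 3*(-5 - 11) = 3*(-16) = -48)
√(1/v(54, w) + 4636) = √(1/54 + 4636) = √(250345/54) = √1502070/18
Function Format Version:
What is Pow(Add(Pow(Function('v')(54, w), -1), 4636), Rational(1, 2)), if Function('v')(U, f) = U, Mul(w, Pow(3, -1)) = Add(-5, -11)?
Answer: Mul(Rational(1, 18), Pow(1502070, Rational(1, 2))) ≈ 68.088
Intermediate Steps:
w = -48 (w = Mul(3, Add(-5, -11)) = Mul(3, -16) = -48)
Pow(Add(Pow(Function('v')(54, w), -1), 4636), Rational(1, 2)) = Pow(Add(Pow(54, -1), 4636), Rational(1, 2)) = Pow(Add(Rational(1, 54), 4636), Rational(1, 2)) = Pow(Rational(250345, 54), Rational(1, 2)) = Mul(Rational(1, 18), Pow(1502070, Rational(1, 2)))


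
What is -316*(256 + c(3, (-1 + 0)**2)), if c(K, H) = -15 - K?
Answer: -75208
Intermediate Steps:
-316*(256 + c(3, (-1 + 0)**2)) = -316*(256 + (-15 - 1*3)) = -316*(256 + (-15 - 3)) = -316*(256 - 18) = -316*238 = -75208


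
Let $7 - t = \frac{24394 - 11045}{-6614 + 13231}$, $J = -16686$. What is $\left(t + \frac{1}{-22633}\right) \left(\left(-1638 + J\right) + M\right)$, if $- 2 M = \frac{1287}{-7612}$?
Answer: $- \frac{1455687781638039}{15943952648} \approx -91300.0$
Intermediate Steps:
$M = \frac{117}{1384}$ ($M = - \frac{1287 \frac{1}{-7612}}{2} = - \frac{1287 \left(- \frac{1}{7612}\right)}{2} = \left(- \frac{1}{2}\right) \left(- \frac{117}{692}\right) = \frac{117}{1384} \approx 0.084538$)
$t = \frac{32970}{6617}$ ($t = 7 - \frac{24394 - 11045}{-6614 + 13231} = 7 - \frac{24394 - 11045}{6617} = 7 - \left(24394 - 11045\right) \frac{1}{6617} = 7 - 13349 \cdot \frac{1}{6617} = 7 - \frac{13349}{6617} = \frac{32970}{6617} \approx 4.9826$)
$\left(t + \frac{1}{-22633}\right) \left(\left(-1638 + J\right) + M\right) = \left(\frac{32970}{6617} + \frac{1}{-22633}\right) \left(\left(-1638 - 16686\right) + \frac{117}{1384}\right) = \left(\frac{32970}{6617} - \frac{1}{22633}\right) \left(-18324 + \frac{117}{1384}\right) = \frac{57400261}{11520197} \left(- \frac{25360299}{1384}\right) = - \frac{1455687781638039}{15943952648}$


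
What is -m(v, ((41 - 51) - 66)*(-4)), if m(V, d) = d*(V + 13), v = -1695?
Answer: 511328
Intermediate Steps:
m(V, d) = d*(13 + V)
-m(v, ((41 - 51) - 66)*(-4)) = -((41 - 51) - 66)*(-4)*(13 - 1695) = -(-10 - 66)*(-4)*(-1682) = -(-76*(-4))*(-1682) = -304*(-1682) = -1*(-511328) = 511328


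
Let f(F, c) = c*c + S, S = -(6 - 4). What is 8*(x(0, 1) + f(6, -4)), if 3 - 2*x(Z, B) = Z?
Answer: 124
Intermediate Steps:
x(Z, B) = 3/2 - Z/2
S = -2 (S = -1*2 = -2)
f(F, c) = -2 + c² (f(F, c) = c*c - 2 = c² - 2 = -2 + c²)
8*(x(0, 1) + f(6, -4)) = 8*((3/2 - ½*0) + (-2 + (-4)²)) = 8*((3/2 + 0) + (-2 + 16)) = 8*(3/2 + 14) = 8*(31/2) = 124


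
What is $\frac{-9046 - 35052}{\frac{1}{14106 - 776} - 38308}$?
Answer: $\frac{587826340}{510645639} \approx 1.1511$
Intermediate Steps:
$\frac{-9046 - 35052}{\frac{1}{14106 - 776} - 38308} = - \frac{44098}{\frac{1}{13330} - 38308} = - \frac{44098}{- \frac{510645639}{13330}} = \left(-44098\right) \left(- \frac{13330}{510645639}\right) = \frac{587826340}{510645639}$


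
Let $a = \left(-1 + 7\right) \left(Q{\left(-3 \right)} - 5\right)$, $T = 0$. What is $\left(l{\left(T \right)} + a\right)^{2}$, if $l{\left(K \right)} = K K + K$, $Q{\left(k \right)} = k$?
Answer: $2304$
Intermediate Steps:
$l{\left(K \right)} = K + K^{2}$ ($l{\left(K \right)} = K^{2} + K = K + K^{2}$)
$a = -48$ ($a = \left(-1 + 7\right) \left(-3 - 5\right) = 6 \left(-8\right) = -48$)
$\left(l{\left(T \right)} + a\right)^{2} = \left(0 \left(1 + 0\right) - 48\right)^{2} = \left(0 \cdot 1 - 48\right)^{2} = \left(0 - 48\right)^{2} = \left(-48\right)^{2} = 2304$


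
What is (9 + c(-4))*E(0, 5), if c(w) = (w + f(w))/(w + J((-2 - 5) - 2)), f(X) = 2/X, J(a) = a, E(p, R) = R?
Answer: 1215/26 ≈ 46.731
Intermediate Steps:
c(w) = (w + 2/w)/(-9 + w) (c(w) = (w + 2/w)/(w + ((-2 - 5) - 2)) = (w + 2/w)/(w + (-7 - 2)) = (w + 2/w)/(w - 9) = (w + 2/w)/(-9 + w))
(9 + c(-4))*E(0, 5) = (9 + (2 + (-4)²)/((-4)*(-9 - 4)))*5 = (9 - ¼*(2 + 16)/(-13))*5 = (9 - ¼*(-1/13)*18)*5 = (9 + 9/26)*5 = (243/26)*5 = 1215/26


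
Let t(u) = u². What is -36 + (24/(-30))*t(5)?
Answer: -56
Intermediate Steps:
-36 + (24/(-30))*t(5) = -36 + (24/(-30))*5² = -36 + (24*(-1/30))*25 = -36 - ⅘*25 = -36 - 20 = -56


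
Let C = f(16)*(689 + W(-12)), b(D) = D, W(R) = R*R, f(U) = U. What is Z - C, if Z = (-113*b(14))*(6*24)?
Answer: -241136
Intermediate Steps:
W(R) = R²
C = 13328 (C = 16*(689 + (-12)²) = 16*(689 + 144) = 16*833 = 13328)
Z = -227808 (Z = (-113*14)*(6*24) = -1582*144 = -227808)
Z - C = -227808 - 1*13328 = -227808 - 13328 = -241136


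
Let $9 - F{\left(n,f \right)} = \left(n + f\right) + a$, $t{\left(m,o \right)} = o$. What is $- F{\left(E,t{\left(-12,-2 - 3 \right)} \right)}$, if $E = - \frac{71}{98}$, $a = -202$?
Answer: $- \frac{21239}{98} \approx -216.72$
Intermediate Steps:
$E = - \frac{71}{98}$ ($E = \left(-71\right) \frac{1}{98} = - \frac{71}{98} \approx -0.72449$)
$F{\left(n,f \right)} = 211 - f - n$ ($F{\left(n,f \right)} = 9 - \left(\left(n + f\right) - 202\right) = 9 - \left(\left(f + n\right) - 202\right) = 9 - \left(-202 + f + n\right) = 211 - f - n$)
$- F{\left(E,t{\left(-12,-2 - 3 \right)} \right)} = - (211 - \left(-2 - 3\right) - - \frac{71}{98}) = - (211 - \left(-2 - 3\right) + \frac{71}{98}) = - (211 - -5 + \frac{71}{98}) = - (211 + 5 + \frac{71}{98}) = \left(-1\right) \frac{21239}{98} = - \frac{21239}{98}$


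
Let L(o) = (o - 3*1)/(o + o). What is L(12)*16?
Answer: 6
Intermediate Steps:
L(o) = (-3 + o)/(2*o) (L(o) = (o - 3)/((2*o)) = (-3 + o)*(1/(2*o)) = (-3 + o)/(2*o))
L(12)*16 = ((½)*(-3 + 12)/12)*16 = ((½)*(1/12)*9)*16 = (3/8)*16 = 6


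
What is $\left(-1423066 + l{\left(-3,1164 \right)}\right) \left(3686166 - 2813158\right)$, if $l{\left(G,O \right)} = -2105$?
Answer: $-1244185684368$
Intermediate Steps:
$\left(-1423066 + l{\left(-3,1164 \right)}\right) \left(3686166 - 2813158\right) = \left(-1423066 - 2105\right) \left(3686166 - 2813158\right) = \left(-1425171\right) 873008 = -1244185684368$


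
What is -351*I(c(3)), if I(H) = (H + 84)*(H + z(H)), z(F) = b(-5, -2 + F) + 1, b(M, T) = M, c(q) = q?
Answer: 30537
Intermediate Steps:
z(F) = -4 (z(F) = -5 + 1 = -4)
I(H) = (-4 + H)*(84 + H) (I(H) = (H + 84)*(H - 4) = (84 + H)*(-4 + H) = (-4 + H)*(84 + H))
-351*I(c(3)) = -351*(-336 + 3² + 80*3) = -351*(-336 + 9 + 240) = -351*(-87) = 30537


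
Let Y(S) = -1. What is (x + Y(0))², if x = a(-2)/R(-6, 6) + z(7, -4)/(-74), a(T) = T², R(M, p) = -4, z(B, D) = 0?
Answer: 4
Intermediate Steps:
x = -1 (x = (-2)²/(-4) + 0/(-74) = 4*(-¼) + 0*(-1/74) = -1 + 0 = -1)
(x + Y(0))² = (-1 - 1)² = (-2)² = 4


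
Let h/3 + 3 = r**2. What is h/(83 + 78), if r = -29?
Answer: 2514/161 ≈ 15.615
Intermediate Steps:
h = 2514 (h = -9 + 3*(-29)**2 = -9 + 3*841 = -9 + 2523 = 2514)
h/(83 + 78) = 2514/(83 + 78) = 2514/161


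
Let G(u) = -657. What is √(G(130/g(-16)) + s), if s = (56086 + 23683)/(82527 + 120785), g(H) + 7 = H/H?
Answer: I*√1696336404005/50828 ≈ 25.624*I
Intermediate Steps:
g(H) = -6 (g(H) = -7 + H/H = -7 + 1 = -6)
s = 79769/203312 ≈ 0.39235
√(G(130/g(-16)) + s) = √(-657 + 79769/203312) = √(-133496215/203312) = I*√1696336404005/50828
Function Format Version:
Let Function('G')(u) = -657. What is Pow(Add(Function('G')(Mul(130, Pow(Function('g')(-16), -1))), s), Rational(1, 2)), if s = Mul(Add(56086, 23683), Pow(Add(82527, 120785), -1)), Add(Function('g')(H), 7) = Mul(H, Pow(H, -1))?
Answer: Mul(Rational(1, 50828), I, Pow(1696336404005, Rational(1, 2))) ≈ Mul(25.624, I)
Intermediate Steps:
Function('g')(H) = -6 (Function('g')(H) = Add(-7, Mul(H, Pow(H, -1))) = Add(-7, 1) = -6)
s = Rational(79769, 203312) (s = Mul(79769, Pow(203312, -1)) = Mul(79769, Rational(1, 203312)) = Rational(79769, 203312) ≈ 0.39235)
Pow(Add(Function('G')(Mul(130, Pow(Function('g')(-16), -1))), s), Rational(1, 2)) = Pow(Add(-657, Rational(79769, 203312)), Rational(1, 2)) = Pow(Rational(-133496215, 203312), Rational(1, 2)) = Mul(Rational(1, 50828), I, Pow(1696336404005, Rational(1, 2)))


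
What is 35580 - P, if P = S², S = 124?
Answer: 20204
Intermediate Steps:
P = 15376 (P = 124² = 15376)
35580 - P = 35580 - 1*15376 = 35580 - 15376 = 20204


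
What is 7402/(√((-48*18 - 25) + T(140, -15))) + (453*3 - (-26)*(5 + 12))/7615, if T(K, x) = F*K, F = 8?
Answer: 1801/7615 + 7402*√231/231 ≈ 487.25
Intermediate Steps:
T(K, x) = 8*K
7402/(√((-48*18 - 25) + T(140, -15))) + (453*3 - (-26)*(5 + 12))/7615 = 7402/(√((-48*18 - 25) + 8*140)) + (453*3 - (-26)*(5 + 12))/7615 = 7402/(√((-864 - 25) + 1120)) + (1359 - (-26)*17)*(1/7615) = 7402/(√(-889 + 1120)) + (1359 - 1*(-442))*(1/7615) = 7402/(√231) + (1359 + 442)*(1/7615) = 7402*(√231/231) + 1801*(1/7615) = 7402*√231/231 + 1801/7615 = 1801/7615 + 7402*√231/231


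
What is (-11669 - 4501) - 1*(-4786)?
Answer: -11384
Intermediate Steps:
(-11669 - 4501) - 1*(-4786) = -16170 + 4786 = -11384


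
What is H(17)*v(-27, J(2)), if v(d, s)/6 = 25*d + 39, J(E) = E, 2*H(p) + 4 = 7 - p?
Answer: 26712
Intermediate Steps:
H(p) = 3/2 - p/2 (H(p) = -2 + (7 - p)/2 = -2 + (7/2 - p/2) = 3/2 - p/2)
v(d, s) = 234 + 150*d (v(d, s) = 6*(25*d + 39) = 6*(39 + 25*d) = 234 + 150*d)
H(17)*v(-27, J(2)) = (3/2 - ½*17)*(234 + 150*(-27)) = (3/2 - 17/2)*(234 - 4050) = -7*(-3816) = 26712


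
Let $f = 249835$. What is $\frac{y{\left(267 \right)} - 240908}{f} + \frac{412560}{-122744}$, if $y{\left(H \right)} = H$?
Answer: $- \frac{16576145813}{3833218405} \approx -4.3243$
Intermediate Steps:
$\frac{y{\left(267 \right)} - 240908}{f} + \frac{412560}{-122744} = \frac{267 - 240908}{249835} + \frac{412560}{-122744} = \left(-240641\right) \frac{1}{249835} + 412560 \left(- \frac{1}{122744}\right) = - \frac{240641}{249835} - \frac{51570}{15343} = - \frac{16576145813}{3833218405}$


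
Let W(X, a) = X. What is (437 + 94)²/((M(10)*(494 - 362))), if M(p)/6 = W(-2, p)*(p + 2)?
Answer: -10443/704 ≈ -14.834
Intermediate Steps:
M(p) = -24 - 12*p (M(p) = 6*(-2*(p + 2)) = 6*(-2*(2 + p)) = 6*(-4 - 2*p) = -24 - 12*p)
(437 + 94)²/((M(10)*(494 - 362))) = (437 + 94)²/(((-24 - 12*10)*(494 - 362))) = 531²/(((-24 - 120)*132)) = 281961/((-144*132)) = 281961/(-19008) = 281961*(-1/19008) = -10443/704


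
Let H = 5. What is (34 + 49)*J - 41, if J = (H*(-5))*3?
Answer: -6266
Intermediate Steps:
J = -75 (J = (5*(-5))*3 = -25*3 = -75)
(34 + 49)*J - 41 = (34 + 49)*(-75) - 41 = 83*(-75) - 41 = -6225 - 41 = -6266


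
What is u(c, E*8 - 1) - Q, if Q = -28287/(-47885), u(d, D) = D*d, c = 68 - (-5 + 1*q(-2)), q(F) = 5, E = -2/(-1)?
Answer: 48814413/47885 ≈ 1019.4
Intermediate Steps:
E = 2 (E = -2*(-1) = 2)
c = 68 (c = 68 - (-5 + 1*5) = 68 - (-5 + 5) = 68 - 1*0 = 68 + 0 = 68)
Q = 28287/47885 (Q = -28287*(-1/47885) = 28287/47885 ≈ 0.59073)
u(c, E*8 - 1) - Q = (2*8 - 1)*68 - 1*28287/47885 = (16 - 1)*68 - 28287/47885 = 15*68 - 28287/47885 = 1020 - 28287/47885 = 48814413/47885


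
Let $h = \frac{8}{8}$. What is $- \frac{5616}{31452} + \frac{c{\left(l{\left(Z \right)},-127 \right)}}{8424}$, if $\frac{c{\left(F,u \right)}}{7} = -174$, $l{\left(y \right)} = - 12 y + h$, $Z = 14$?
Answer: $- \frac{1189135}{3679884} \approx -0.32314$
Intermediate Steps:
$h = 1$ ($h = 8 \cdot \frac{1}{8} = 1$)
$l{\left(y \right)} = 1 - 12 y$ ($l{\left(y \right)} = - 12 y + 1 = 1 - 12 y$)
$c{\left(F,u \right)} = -1218$ ($c{\left(F,u \right)} = 7 \left(-174\right) = -1218$)
$- \frac{5616}{31452} + \frac{c{\left(l{\left(Z \right)},-127 \right)}}{8424} = - \frac{5616}{31452} - \frac{1218}{8424} = \left(-5616\right) \frac{1}{31452} - \frac{203}{1404} = - \frac{468}{2621} - \frac{203}{1404} = - \frac{1189135}{3679884}$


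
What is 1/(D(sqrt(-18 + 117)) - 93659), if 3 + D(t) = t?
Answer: -93662/8772570145 - 3*sqrt(11)/8772570145 ≈ -1.0678e-5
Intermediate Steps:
D(t) = -3 + t
1/(D(sqrt(-18 + 117)) - 93659) = 1/((-3 + sqrt(-18 + 117)) - 93659) = 1/((-3 + sqrt(99)) - 93659) = 1/((-3 + 3*sqrt(11)) - 93659) = 1/(-93662 + 3*sqrt(11))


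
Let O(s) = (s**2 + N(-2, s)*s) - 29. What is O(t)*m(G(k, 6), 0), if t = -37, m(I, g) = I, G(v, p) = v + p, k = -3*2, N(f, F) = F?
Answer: 0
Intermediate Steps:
k = -6
G(v, p) = p + v
O(s) = -29 + 2*s**2 (O(s) = (s**2 + s*s) - 29 = (s**2 + s**2) - 29 = 2*s**2 - 29 = -29 + 2*s**2)
O(t)*m(G(k, 6), 0) = (-29 + 2*(-37)**2)*(6 - 6) = (-29 + 2*1369)*0 = (-29 + 2738)*0 = 2709*0 = 0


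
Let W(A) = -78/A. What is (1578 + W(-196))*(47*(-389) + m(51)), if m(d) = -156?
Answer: -2852199837/98 ≈ -2.9104e+7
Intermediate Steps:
(1578 + W(-196))*(47*(-389) + m(51)) = (1578 - 78/(-196))*(47*(-389) - 156) = (1578 - 78*(-1/196))*(-18283 - 156) = (1578 + 39/98)*(-18439) = (154683/98)*(-18439) = -2852199837/98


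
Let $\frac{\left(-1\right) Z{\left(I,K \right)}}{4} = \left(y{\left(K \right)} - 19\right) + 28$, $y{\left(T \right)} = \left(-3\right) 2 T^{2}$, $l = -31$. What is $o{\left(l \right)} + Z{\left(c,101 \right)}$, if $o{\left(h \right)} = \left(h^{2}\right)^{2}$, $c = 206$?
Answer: $1168309$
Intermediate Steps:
$y{\left(T \right)} = - 6 T^{2}$
$Z{\left(I,K \right)} = -36 + 24 K^{2}$ ($Z{\left(I,K \right)} = - 4 \left(\left(- 6 K^{2} - 19\right) + 28\right) = - 4 \left(\left(-19 - 6 K^{2}\right) + 28\right) = - 4 \left(9 - 6 K^{2}\right) = -36 + 24 K^{2}$)
$o{\left(h \right)} = h^{4}$
$o{\left(l \right)} + Z{\left(c,101 \right)} = \left(-31\right)^{4} - \left(36 - 24 \cdot 101^{2}\right) = 923521 + \left(-36 + 24 \cdot 10201\right) = 923521 + \left(-36 + 244824\right) = 923521 + 244788 = 1168309$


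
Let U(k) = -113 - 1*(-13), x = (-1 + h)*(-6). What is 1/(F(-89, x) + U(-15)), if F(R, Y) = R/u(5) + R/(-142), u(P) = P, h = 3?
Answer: -710/83193 ≈ -0.0085344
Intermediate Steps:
x = -12 (x = (-1 + 3)*(-6) = 2*(-6) = -12)
F(R, Y) = 137*R/710 (F(R, Y) = R/5 + R/(-142) = R*(1/5) + R*(-1/142) = R/5 - R/142 = 137*R/710)
U(k) = -100 (U(k) = -113 + 13 = -100)
1/(F(-89, x) + U(-15)) = 1/((137/710)*(-89) - 100) = 1/(-12193/710 - 100) = 1/(-83193/710) = -710/83193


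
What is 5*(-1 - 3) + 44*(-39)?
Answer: -1736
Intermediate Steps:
5*(-1 - 3) + 44*(-39) = 5*(-4) - 1716 = -20 - 1716 = -1736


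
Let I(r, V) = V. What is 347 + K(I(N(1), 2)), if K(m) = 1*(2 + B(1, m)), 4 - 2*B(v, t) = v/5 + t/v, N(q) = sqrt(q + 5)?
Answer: 3499/10 ≈ 349.90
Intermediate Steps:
N(q) = sqrt(5 + q)
B(v, t) = 2 - v/10 - t/(2*v) (B(v, t) = 2 - (v/5 + t/v)/2 = 2 + (-v/10 - t/(2*v)) = 2 - v/10 - t/(2*v))
K(m) = 39/10 - m/2 (K(m) = 1*(2 + (2 - 1/10*1 - 1/2*m/1)) = 1*(2 + (2 - 1/10 - 1/2*m*1)) = 1*(2 + (2 - 1/10 - m/2)) = 1*(2 + (19/10 - m/2)) = 1*(39/10 - m/2) = 39/10 - m/2)
347 + K(I(N(1), 2)) = 347 + (39/10 - 1/2*2) = 347 + (39/10 - 1) = 347 + 29/10 = 3499/10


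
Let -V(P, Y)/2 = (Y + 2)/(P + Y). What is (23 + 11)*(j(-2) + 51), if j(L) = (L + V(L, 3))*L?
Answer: 2550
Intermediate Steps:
V(P, Y) = -2*(2 + Y)/(P + Y) (V(P, Y) = -2*(Y + 2)/(P + Y) = -2*(2 + Y)/(P + Y))
j(L) = L*(L - 10/(3 + L)) (j(L) = (L + 2*(-2 - 1*3)/(L + 3))*L = (L + 2*(-2 - 3)/(3 + L))*L = (L + 2*(-5)/(3 + L))*L = (L - 10/(3 + L))*L = L*(L - 10/(3 + L)))
(23 + 11)*(j(-2) + 51) = (23 + 11)*(-2*(-10 - 2*(3 - 2))/(3 - 2) + 51) = 34*(-2*(-10 - 2*1)/1 + 51) = 34*(-2*1*(-10 - 2) + 51) = 34*(-2*1*(-12) + 51) = 34*(24 + 51) = 34*75 = 2550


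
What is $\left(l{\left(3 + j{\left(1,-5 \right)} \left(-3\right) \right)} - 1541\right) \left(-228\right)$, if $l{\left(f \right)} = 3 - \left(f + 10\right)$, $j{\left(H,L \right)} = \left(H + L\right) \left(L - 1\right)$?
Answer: $337212$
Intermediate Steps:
$j{\left(H,L \right)} = \left(-1 + L\right) \left(H + L\right)$ ($j{\left(H,L \right)} = \left(H + L\right) \left(-1 + L\right) = \left(-1 + L\right) \left(H + L\right)$)
$l{\left(f \right)} = -7 - f$ ($l{\left(f \right)} = 3 - \left(10 + f\right) = -7 - f$)
$\left(l{\left(3 + j{\left(1,-5 \right)} \left(-3\right) \right)} - 1541\right) \left(-228\right) = \left(\left(-7 - \left(3 + \left(\left(-5\right)^{2} - 1 - -5 + 1 \left(-5\right)\right) \left(-3\right)\right)\right) - 1541\right) \left(-228\right) = \left(\left(-7 - \left(3 + \left(25 - 1 + 5 - 5\right) \left(-3\right)\right)\right) - 1541\right) \left(-228\right) = \left(\left(-7 - \left(3 + 24 \left(-3\right)\right)\right) - 1541\right) \left(-228\right) = \left(\left(-7 - \left(3 - 72\right)\right) - 1541\right) \left(-228\right) = \left(\left(-7 - -69\right) - 1541\right) \left(-228\right) = \left(\left(-7 + 69\right) - 1541\right) \left(-228\right) = \left(62 - 1541\right) \left(-228\right) = \left(-1479\right) \left(-228\right) = 337212$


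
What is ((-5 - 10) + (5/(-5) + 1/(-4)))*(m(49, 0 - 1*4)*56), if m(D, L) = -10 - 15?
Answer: 22750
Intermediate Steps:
m(D, L) = -25
((-5 - 10) + (5/(-5) + 1/(-4)))*(m(49, 0 - 1*4)*56) = ((-5 - 10) + (5/(-5) + 1/(-4)))*(-25*56) = (-15 + (5*(-1/5) + 1*(-1/4)))*(-1400) = (-15 + (-1 - 1/4))*(-1400) = (-15 - 5/4)*(-1400) = -65/4*(-1400) = 22750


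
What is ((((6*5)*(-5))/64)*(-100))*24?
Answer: 5625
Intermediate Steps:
((((6*5)*(-5))/64)*(-100))*24 = (((30*(-5))*(1/64))*(-100))*24 = (-150*1/64*(-100))*24 = -75/32*(-100)*24 = (1875/8)*24 = 5625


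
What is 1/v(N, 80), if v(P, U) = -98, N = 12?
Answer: -1/98 ≈ -0.010204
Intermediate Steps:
1/v(N, 80) = 1/(-98) = -1/98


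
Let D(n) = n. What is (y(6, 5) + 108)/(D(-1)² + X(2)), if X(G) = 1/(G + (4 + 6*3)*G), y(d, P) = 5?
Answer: 5198/47 ≈ 110.60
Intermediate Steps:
X(G) = 1/(23*G) (X(G) = 1/(G + (4 + 18)*G) = 1/(G + 22*G) = 1/(23*G))
(y(6, 5) + 108)/(D(-1)² + X(2)) = (5 + 108)/((-1)² + (1/23)/2) = 113/(1 + (1/23)*(½)) = 113/(1 + 1/46) = 113/(47/46) = (46/47)*113 = 5198/47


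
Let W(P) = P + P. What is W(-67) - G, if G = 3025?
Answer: -3159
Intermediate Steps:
W(P) = 2*P
W(-67) - G = 2*(-67) - 1*3025 = -134 - 3025 = -3159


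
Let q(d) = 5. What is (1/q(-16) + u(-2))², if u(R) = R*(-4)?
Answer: 1681/25 ≈ 67.240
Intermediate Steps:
u(R) = -4*R
(1/q(-16) + u(-2))² = (1/5 - 4*(-2))² = (⅕ + 8)² = (41/5)² = 1681/25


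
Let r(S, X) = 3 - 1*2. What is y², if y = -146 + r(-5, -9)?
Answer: 21025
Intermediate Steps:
r(S, X) = 1 (r(S, X) = 3 - 2 = 1)
y = -145 (y = -146 + 1 = -145)
y² = (-145)² = 21025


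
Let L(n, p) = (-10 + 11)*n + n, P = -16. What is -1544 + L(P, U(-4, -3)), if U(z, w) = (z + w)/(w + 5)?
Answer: -1576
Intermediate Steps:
U(z, w) = (w + z)/(5 + w)
L(n, p) = 2*n (L(n, p) = 1*n + n = n + n = 2*n)
-1544 + L(P, U(-4, -3)) = -1544 + 2*(-16) = -1544 - 32 = -1576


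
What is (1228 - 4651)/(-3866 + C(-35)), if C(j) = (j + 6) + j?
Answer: 1141/1310 ≈ 0.87099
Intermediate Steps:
C(j) = 6 + 2*j (C(j) = (6 + j) + j = 6 + 2*j)
(1228 - 4651)/(-3866 + C(-35)) = (1228 - 4651)/(-3866 + (6 + 2*(-35))) = -3423/(-3866 + (6 - 70)) = -3423/(-3866 - 64) = -3423/(-3930) = -3423*(-1/3930) = 1141/1310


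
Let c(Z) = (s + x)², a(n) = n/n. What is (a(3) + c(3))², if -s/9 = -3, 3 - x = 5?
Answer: 391876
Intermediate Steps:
x = -2 (x = 3 - 1*5 = 3 - 5 = -2)
a(n) = 1
s = 27 (s = -9*(-3) = 27)
c(Z) = 625 (c(Z) = (27 - 2)² = 25² = 625)
(a(3) + c(3))² = (1 + 625)² = 626² = 391876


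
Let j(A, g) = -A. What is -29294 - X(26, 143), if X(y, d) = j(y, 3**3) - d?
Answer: -29125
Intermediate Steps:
X(y, d) = -d - y (X(y, d) = -y - d = -d - y)
-29294 - X(26, 143) = -29294 - (-1*143 - 1*26) = -29294 - (-143 - 26) = -29294 - 1*(-169) = -29294 + 169 = -29125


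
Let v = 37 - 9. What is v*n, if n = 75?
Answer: 2100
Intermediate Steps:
v = 28
v*n = 28*75 = 2100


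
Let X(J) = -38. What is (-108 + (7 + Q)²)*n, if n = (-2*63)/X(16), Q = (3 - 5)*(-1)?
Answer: -1701/19 ≈ -89.526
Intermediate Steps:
Q = 2 (Q = -2*(-1) = 2)
n = 63/19 (n = -2*63/(-38) = -126*(-1/38) = 63/19 ≈ 3.3158)
(-108 + (7 + Q)²)*n = (-108 + (7 + 2)²)*(63/19) = (-108 + 9²)*(63/19) = (-108 + 81)*(63/19) = -27*63/19 = -1701/19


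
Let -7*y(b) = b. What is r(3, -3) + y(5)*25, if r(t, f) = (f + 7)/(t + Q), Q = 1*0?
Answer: -347/21 ≈ -16.524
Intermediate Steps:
y(b) = -b/7
Q = 0
r(t, f) = (7 + f)/t (r(t, f) = (f + 7)/(t + 0) = (7 + f)/t)
r(3, -3) + y(5)*25 = (7 - 3)/3 - ⅐*5*25 = (⅓)*4 - 5/7*25 = 4/3 - 125/7 = -347/21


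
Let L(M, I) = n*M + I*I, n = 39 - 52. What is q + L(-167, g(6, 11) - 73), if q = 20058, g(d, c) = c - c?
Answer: 27558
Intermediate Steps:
g(d, c) = 0
n = -13
L(M, I) = I² - 13*M (L(M, I) = -13*M + I*I = -13*M + I² = I² - 13*M)
q + L(-167, g(6, 11) - 73) = 20058 + ((0 - 73)² - 13*(-167)) = 20058 + ((-73)² + 2171) = 20058 + (5329 + 2171) = 20058 + 7500 = 27558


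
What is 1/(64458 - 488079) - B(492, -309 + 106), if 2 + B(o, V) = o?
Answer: -207574291/423621 ≈ -490.00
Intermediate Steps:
B(o, V) = -2 + o
1/(64458 - 488079) - B(492, -309 + 106) = 1/(64458 - 488079) - (-2 + 492) = 1/(-423621) - 1*490 = -1/423621 - 490 = -207574291/423621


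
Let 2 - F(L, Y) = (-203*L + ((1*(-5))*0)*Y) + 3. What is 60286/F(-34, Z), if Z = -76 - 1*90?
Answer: -60286/6903 ≈ -8.7333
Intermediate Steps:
Z = -166 (Z = -76 - 90 = -166)
F(L, Y) = -1 + 203*L (F(L, Y) = 2 - ((-203*L + ((1*(-5))*0)*Y) + 3) = 2 - ((-203*L + (-5*0)*Y) + 3) = 2 - ((-203*L + 0*Y) + 3) = 2 - ((-203*L + 0) + 3) = 2 - (-203*L + 3) = 2 - (3 - 203*L) = 2 + (-3 + 203*L) = -1 + 203*L)
60286/F(-34, Z) = 60286/(-1 + 203*(-34)) = 60286/(-1 - 6902) = 60286/(-6903) = 60286*(-1/6903) = -60286/6903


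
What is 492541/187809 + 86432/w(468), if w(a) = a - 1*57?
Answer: 1826126871/8576611 ≈ 212.92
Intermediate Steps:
w(a) = -57 + a (w(a) = a - 57 = -57 + a)
492541/187809 + 86432/w(468) = 492541/187809 + 86432/(-57 + 468) = 492541*(1/187809) + 86432/411 = 492541/187809 + 86432*(1/411) = 492541/187809 + 86432/411 = 1826126871/8576611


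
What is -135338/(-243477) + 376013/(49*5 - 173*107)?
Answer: -89078433293/4447350882 ≈ -20.030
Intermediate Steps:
-135338/(-243477) + 376013/(49*5 - 173*107) = -135338*(-1/243477) + 376013/(245 - 18511) = 135338/243477 + 376013/(-18266) = 135338/243477 + 376013*(-1/18266) = 135338/243477 - 376013/18266 = -89078433293/4447350882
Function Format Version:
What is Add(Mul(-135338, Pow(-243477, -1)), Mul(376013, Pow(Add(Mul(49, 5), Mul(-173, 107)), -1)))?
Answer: Rational(-89078433293, 4447350882) ≈ -20.030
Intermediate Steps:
Add(Mul(-135338, Pow(-243477, -1)), Mul(376013, Pow(Add(Mul(49, 5), Mul(-173, 107)), -1))) = Add(Mul(-135338, Rational(-1, 243477)), Mul(376013, Pow(Add(245, -18511), -1))) = Add(Rational(135338, 243477), Mul(376013, Pow(-18266, -1))) = Add(Rational(135338, 243477), Mul(376013, Rational(-1, 18266))) = Add(Rational(135338, 243477), Rational(-376013, 18266)) = Rational(-89078433293, 4447350882)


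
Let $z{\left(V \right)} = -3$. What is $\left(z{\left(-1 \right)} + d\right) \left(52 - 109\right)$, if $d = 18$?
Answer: $-855$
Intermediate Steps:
$\left(z{\left(-1 \right)} + d\right) \left(52 - 109\right) = \left(-3 + 18\right) \left(52 - 109\right) = 15 \left(-57\right) = -855$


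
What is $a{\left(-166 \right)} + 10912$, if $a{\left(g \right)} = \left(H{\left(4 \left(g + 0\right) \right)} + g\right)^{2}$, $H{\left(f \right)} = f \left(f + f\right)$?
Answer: $777264414788$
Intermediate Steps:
$H{\left(f \right)} = 2 f^{2}$ ($H{\left(f \right)} = f 2 f = 2 f^{2}$)
$a{\left(g \right)} = \left(g + 32 g^{2}\right)^{2}$ ($a{\left(g \right)} = \left(2 \left(4 \left(g + 0\right)\right)^{2} + g\right)^{2} = \left(2 \left(4 g\right)^{2} + g\right)^{2} = \left(2 \cdot 16 g^{2} + g\right)^{2} = \left(32 g^{2} + g\right)^{2} = \left(g + 32 g^{2}\right)^{2}$)
$a{\left(-166 \right)} + 10912 = \left(-166\right)^{2} \left(1 + 32 \left(-166\right)\right)^{2} + 10912 = 27556 \left(1 - 5312\right)^{2} + 10912 = 27556 \left(-5311\right)^{2} + 10912 = 27556 \cdot 28206721 + 10912 = 777264403876 + 10912 = 777264414788$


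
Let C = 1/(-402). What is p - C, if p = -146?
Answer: -58691/402 ≈ -146.00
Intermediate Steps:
C = -1/402 ≈ -0.0024876
p - C = -146 - 1*(-1/402) = -146 + 1/402 = -58691/402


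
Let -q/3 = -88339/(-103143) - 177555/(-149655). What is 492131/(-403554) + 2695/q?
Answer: -93523693569179806/212094049092819 ≈ -440.95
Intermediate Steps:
q = -2102261894/343019237 (q = -3*(-88339/(-103143) - 177555/(-149655)) = -3*(-88339*(-1/103143) - 177555*(-1/149655)) = -3*(88339/103143 + 11837/9977) = -3*2102261894/1029057711 = -2102261894/343019237 ≈ -6.1287)
492131/(-403554) + 2695/q = 492131/(-403554) + 2695/(-2102261894/343019237) = 492131*(-1/403554) + 2695*(-343019237/2102261894) = -492131/403554 - 924436843715/2102261894 = -93523693569179806/212094049092819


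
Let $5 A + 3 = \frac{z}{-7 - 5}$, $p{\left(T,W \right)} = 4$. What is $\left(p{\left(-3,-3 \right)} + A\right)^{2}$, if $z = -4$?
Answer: $\frac{2704}{225} \approx 12.018$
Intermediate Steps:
$A = - \frac{8}{15}$ ($A = - \frac{3}{5} + \frac{\left(-4\right) \frac{1}{-7 - 5}}{5} = - \frac{3}{5} + \frac{\left(-4\right) \frac{1}{-12}}{5} = - \frac{3}{5} + \frac{\left(-4\right) \left(- \frac{1}{12}\right)}{5} = - \frac{3}{5} + \frac{1}{5} \cdot \frac{1}{3} = - \frac{3}{5} + \frac{1}{15} = - \frac{8}{15} \approx -0.53333$)
$\left(p{\left(-3,-3 \right)} + A\right)^{2} = \left(4 - \frac{8}{15}\right)^{2} = \left(\frac{52}{15}\right)^{2} = \frac{2704}{225}$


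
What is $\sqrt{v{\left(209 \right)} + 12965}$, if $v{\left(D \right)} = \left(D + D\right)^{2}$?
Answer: $\sqrt{187689} \approx 433.23$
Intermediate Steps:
$v{\left(D \right)} = 4 D^{2}$ ($v{\left(D \right)} = \left(2 D\right)^{2} = 4 D^{2}$)
$\sqrt{v{\left(209 \right)} + 12965} = \sqrt{4 \cdot 209^{2} + 12965} = \sqrt{4 \cdot 43681 + 12965} = \sqrt{174724 + 12965} = \sqrt{187689}$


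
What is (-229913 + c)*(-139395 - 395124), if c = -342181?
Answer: 305795112786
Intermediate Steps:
(-229913 + c)*(-139395 - 395124) = (-229913 - 342181)*(-139395 - 395124) = -572094*(-534519) = 305795112786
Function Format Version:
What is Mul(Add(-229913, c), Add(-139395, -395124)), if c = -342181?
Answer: 305795112786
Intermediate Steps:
Mul(Add(-229913, c), Add(-139395, -395124)) = Mul(Add(-229913, -342181), Add(-139395, -395124)) = Mul(-572094, -534519) = 305795112786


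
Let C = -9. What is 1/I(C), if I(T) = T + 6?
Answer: -⅓ ≈ -0.33333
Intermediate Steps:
I(T) = 6 + T
1/I(C) = 1/(6 - 9) = 1/(-3) = -⅓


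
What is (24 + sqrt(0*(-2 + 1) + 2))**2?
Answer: (24 + sqrt(2))**2 ≈ 645.88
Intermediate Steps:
(24 + sqrt(0*(-2 + 1) + 2))**2 = (24 + sqrt(0*(-1) + 2))**2 = (24 + sqrt(0 + 2))**2 = (24 + sqrt(2))**2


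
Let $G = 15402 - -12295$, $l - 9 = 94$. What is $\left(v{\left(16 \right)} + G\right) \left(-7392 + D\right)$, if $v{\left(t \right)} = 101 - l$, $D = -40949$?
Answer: $-1338803995$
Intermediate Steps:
$l = 103$ ($l = 9 + 94 = 103$)
$G = 27697$ ($G = 15402 + 12295 = 27697$)
$v{\left(t \right)} = -2$ ($v{\left(t \right)} = 101 - 103 = -2$)
$\left(v{\left(16 \right)} + G\right) \left(-7392 + D\right) = \left(-2 + 27697\right) \left(-7392 - 40949\right) = 27695 \left(-48341\right) = -1338803995$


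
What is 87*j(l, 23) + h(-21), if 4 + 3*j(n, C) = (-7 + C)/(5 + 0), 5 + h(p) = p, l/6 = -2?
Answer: -246/5 ≈ -49.200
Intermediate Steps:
l = -12 (l = 6*(-2) = -12)
h(p) = -5 + p
j(n, C) = -9/5 + C/15 (j(n, C) = -4/3 + ((-7 + C)/(5 + 0))/3 = -4/3 + ((-7 + C)/5)/3 = -4/3 + ((-7 + C)*(⅕))/3 = -4/3 + (-7/5 + C/5)/3 = -4/3 + (-7/15 + C/15) = -9/5 + C/15)
87*j(l, 23) + h(-21) = 87*(-9/5 + (1/15)*23) + (-5 - 21) = 87*(-9/5 + 23/15) - 26 = 87*(-4/15) - 26 = -116/5 - 26 = -246/5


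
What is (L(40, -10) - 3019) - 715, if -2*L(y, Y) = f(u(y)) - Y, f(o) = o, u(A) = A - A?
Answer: -3739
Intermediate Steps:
u(A) = 0
L(y, Y) = Y/2 (L(y, Y) = -(0 - Y)/2 = -(-1)*Y/2 = Y/2)
(L(40, -10) - 3019) - 715 = ((½)*(-10) - 3019) - 715 = (-5 - 3019) - 715 = -3024 - 715 = -3739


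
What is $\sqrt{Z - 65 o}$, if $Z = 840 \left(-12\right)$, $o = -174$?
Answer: $\sqrt{1230} \approx 35.071$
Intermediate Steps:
$Z = -10080$
$\sqrt{Z - 65 o} = \sqrt{-10080 - -11310} = \sqrt{-10080 + 11310} = \sqrt{1230}$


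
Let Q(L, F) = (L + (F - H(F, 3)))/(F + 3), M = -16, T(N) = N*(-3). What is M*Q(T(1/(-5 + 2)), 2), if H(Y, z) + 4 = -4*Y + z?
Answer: -192/5 ≈ -38.400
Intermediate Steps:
T(N) = -3*N
H(Y, z) = -4 + z - 4*Y (H(Y, z) = -4 + (-4*Y + z) = -4 + (z - 4*Y) = -4 + z - 4*Y)
Q(L, F) = (1 + L + 5*F)/(3 + F) (Q(L, F) = (L + (F - (-4 + 3 - 4*F)))/(F + 3) = (L + (F - (-1 - 4*F)))/(3 + F) = (L + (F + (1 + 4*F)))/(3 + F) = (L + (1 + 5*F))/(3 + F) = (1 + L + 5*F)/(3 + F))
M*Q(T(1/(-5 + 2)), 2) = -16*(1 - 3/(-5 + 2) + 5*2)/(3 + 2) = -16*(1 - 3/(-3) + 10)/5 = -16*(1 - 3*(-⅓) + 10)/5 = -16*(1 + 1 + 10)/5 = -16*12/5 = -192/5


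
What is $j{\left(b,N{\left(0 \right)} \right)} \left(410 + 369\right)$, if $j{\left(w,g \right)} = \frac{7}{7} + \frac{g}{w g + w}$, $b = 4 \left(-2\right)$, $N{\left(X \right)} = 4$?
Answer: $\frac{7011}{10} \approx 701.1$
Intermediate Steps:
$b = -8$
$j{\left(w,g \right)} = 1 + \frac{g}{w + g w}$ ($j{\left(w,g \right)} = 7 \cdot \frac{1}{7} + \frac{g}{g w + w} = 1 + \frac{g}{w + g w}$)
$j{\left(b,N{\left(0 \right)} \right)} \left(410 + 369\right) = \frac{4 - 8 + 4 \left(-8\right)}{\left(-8\right) \left(1 + 4\right)} \left(410 + 369\right) = - \frac{4 - 8 - 32}{8 \cdot 5} \cdot 779 = \left(- \frac{1}{8}\right) \frac{1}{5} \left(-36\right) 779 = \frac{9}{10} \cdot 779 = \frac{7011}{10}$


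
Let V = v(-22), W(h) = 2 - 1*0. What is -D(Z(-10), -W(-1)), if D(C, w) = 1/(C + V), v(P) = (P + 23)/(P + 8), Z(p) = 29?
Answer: -14/405 ≈ -0.034568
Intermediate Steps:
W(h) = 2 (W(h) = 2 + 0 = 2)
v(P) = (23 + P)/(8 + P)
V = -1/14 (V = (23 - 22)/(8 - 22) = 1/(-14) = -1/14*1 = -1/14 ≈ -0.071429)
D(C, w) = 1/(-1/14 + C) (D(C, w) = 1/(C - 1/14) = 1/(-1/14 + C))
-D(Z(-10), -W(-1)) = -14/(-1 + 14*29) = -14/(-1 + 406) = -14/405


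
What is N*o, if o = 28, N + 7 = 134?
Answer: 3556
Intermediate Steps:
N = 127 (N = -7 + 134 = 127)
N*o = 127*28 = 3556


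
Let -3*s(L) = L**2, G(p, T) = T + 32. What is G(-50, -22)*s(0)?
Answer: 0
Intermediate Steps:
G(p, T) = 32 + T
s(L) = -L**2/3
G(-50, -22)*s(0) = (32 - 22)*(-1/3*0**2) = 10*(-1/3*0) = 10*0 = 0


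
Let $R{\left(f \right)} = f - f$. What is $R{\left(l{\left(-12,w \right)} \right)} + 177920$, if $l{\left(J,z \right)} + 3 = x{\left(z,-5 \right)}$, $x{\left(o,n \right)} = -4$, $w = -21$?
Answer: $177920$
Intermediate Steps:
$l{\left(J,z \right)} = -7$ ($l{\left(J,z \right)} = -3 - 4 = -7$)
$R{\left(f \right)} = 0$
$R{\left(l{\left(-12,w \right)} \right)} + 177920 = 0 + 177920 = 177920$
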